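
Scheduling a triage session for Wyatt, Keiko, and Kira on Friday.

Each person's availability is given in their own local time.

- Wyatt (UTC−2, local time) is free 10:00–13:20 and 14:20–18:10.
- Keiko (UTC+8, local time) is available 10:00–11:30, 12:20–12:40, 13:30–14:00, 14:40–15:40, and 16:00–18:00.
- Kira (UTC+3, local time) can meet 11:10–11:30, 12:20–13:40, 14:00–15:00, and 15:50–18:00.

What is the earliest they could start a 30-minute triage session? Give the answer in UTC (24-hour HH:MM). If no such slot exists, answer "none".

Wyatt → UTC: 12:00–15:20, 16:20–20:10.
Keiko → UTC: 02:00–03:30, 04:20–04:40, 05:30–06:00, 06:40–07:40, 08:00–10:00.
Kira → UTC: 08:10–08:30, 09:20–10:40, 11:00–12:00, 12:50–15:00.
Wyatt ∩ Keiko: (none).
Wyatt ∩ Keiko ∩ Kira: (none).
Windows ≥ 30 min: (none).

none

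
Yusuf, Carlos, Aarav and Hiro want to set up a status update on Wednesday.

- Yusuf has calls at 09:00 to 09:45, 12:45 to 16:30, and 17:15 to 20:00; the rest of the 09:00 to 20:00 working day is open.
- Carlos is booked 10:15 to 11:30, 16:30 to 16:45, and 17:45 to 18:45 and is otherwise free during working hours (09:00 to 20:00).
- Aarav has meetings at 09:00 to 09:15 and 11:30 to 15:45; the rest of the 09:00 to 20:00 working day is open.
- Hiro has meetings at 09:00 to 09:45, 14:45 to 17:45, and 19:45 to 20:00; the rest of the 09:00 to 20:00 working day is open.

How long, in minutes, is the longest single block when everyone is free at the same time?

Yusuf free within 09:00–20:00: 09:45–12:45, 16:30–17:15.
Carlos free within 09:00–20:00: 09:00–10:15, 11:30–16:30, 16:45–17:45, 18:45–20:00.
Aarav free within 09:00–20:00: 09:15–11:30, 15:45–20:00.
Hiro free within 09:00–20:00: 09:45–14:45, 17:45–19:45.
Yusuf ∩ Carlos: 09:45–10:15, 11:30–12:45, 16:45–17:15.
Yusuf ∩ Carlos ∩ Aarav: 09:45–10:15, 16:45–17:15.
Yusuf ∩ Carlos ∩ Aarav ∩ Hiro: 09:45–10:15.
Single common window of 30 minutes.

30 minutes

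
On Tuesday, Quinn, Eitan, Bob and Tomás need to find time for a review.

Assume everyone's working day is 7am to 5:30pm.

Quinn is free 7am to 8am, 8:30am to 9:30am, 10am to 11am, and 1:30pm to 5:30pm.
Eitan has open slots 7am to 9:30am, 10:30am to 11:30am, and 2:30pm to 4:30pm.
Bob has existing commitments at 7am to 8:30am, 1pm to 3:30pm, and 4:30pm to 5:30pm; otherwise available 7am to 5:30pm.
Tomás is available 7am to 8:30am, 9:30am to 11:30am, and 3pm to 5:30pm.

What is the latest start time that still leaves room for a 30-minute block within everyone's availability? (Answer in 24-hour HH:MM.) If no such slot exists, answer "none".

16:00

Bob free within 07:00–17:30: 08:30–13:00, 15:30–16:30.
Quinn ∩ Eitan: 07:00–08:00, 08:30–09:30, 10:30–11:00, 14:30–16:30.
Quinn ∩ Eitan ∩ Bob: 08:30–09:30, 10:30–11:00, 15:30–16:30.
Quinn ∩ Eitan ∩ Bob ∩ Tomás: 10:30–11:00, 15:30–16:30.
Windows ≥ 30 min: 10:30–11:00, 15:30–16:30.
Latest start in the last window 15:30–16:30 is 16:30 − 30 min = 16:00.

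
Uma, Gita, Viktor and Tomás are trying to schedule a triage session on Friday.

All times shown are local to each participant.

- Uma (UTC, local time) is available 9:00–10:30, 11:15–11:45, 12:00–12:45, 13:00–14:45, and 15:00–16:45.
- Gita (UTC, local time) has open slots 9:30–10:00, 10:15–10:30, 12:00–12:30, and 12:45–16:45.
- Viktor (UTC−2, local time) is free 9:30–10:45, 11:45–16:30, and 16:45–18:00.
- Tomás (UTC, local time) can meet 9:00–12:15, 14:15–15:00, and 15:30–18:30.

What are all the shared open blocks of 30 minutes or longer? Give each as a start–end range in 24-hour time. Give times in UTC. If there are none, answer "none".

14:15–14:45, 15:30–16:45

Uma → UTC: 09:00–10:30, 11:15–11:45, 12:00–12:45, 13:00–14:45, 15:00–16:45.
Gita → UTC: 09:30–10:00, 10:15–10:30, 12:00–12:30, 12:45–16:45.
Viktor → UTC: 11:30–12:45, 13:45–18:30, 18:45–20:00.
Tomás → UTC: 09:00–12:15, 14:15–15:00, 15:30–18:30.
Uma ∩ Gita: 09:30–10:00, 10:15–10:30, 12:00–12:30, 13:00–14:45, 15:00–16:45.
Uma ∩ Gita ∩ Viktor: 12:00–12:30, 13:45–14:45, 15:00–16:45.
Uma ∩ Gita ∩ Viktor ∩ Tomás: 12:00–12:15, 14:15–14:45, 15:30–16:45.
Windows ≥ 30 min: 14:15–14:45, 15:30–16:45.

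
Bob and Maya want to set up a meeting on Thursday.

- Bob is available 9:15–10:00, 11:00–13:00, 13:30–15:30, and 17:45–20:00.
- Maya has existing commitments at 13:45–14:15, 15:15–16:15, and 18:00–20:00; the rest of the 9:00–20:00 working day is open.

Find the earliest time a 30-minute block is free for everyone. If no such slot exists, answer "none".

Maya free within 09:00–20:00: 09:00–13:45, 14:15–15:15, 16:15–18:00.
Bob ∩ Maya: 09:15–10:00, 11:00–13:00, 13:30–13:45, 14:15–15:15, 17:45–18:00.
Windows ≥ 30 min: 09:15–10:00, 11:00–13:00, 14:15–15:15.
Earliest such window starts at 09:15.

09:15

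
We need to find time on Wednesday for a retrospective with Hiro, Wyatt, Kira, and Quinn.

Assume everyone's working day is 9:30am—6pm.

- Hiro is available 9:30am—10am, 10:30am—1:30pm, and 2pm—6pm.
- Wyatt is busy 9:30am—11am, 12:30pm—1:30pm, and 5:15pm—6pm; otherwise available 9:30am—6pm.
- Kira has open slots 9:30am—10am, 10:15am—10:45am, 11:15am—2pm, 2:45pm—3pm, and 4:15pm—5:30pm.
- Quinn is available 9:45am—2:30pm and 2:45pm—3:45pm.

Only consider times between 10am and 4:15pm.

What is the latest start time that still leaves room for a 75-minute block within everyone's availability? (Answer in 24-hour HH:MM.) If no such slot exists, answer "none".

11:15

Wyatt free within 09:30–18:00: 11:00–12:30, 13:30–17:15.
Hiro ∩ Wyatt: 11:00–12:30, 14:00–17:15.
Hiro ∩ Wyatt ∩ Kira: 11:15–12:30, 14:45–15:00, 16:15–17:15.
Hiro ∩ Wyatt ∩ Kira ∩ Quinn: 11:15–12:30, 14:45–15:00.
Restricted to 10:00–16:15: 11:15–12:30, 14:45–15:00.
Windows ≥ 75 min: 11:15–12:30.
Latest start in the last window 11:15–12:30 is 12:30 − 75 min = 11:15.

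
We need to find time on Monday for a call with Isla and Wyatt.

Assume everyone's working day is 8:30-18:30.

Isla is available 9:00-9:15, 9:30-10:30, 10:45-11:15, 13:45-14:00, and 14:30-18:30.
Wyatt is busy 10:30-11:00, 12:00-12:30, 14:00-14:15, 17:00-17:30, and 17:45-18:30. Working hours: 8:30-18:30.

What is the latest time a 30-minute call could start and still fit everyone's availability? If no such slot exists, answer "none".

16:30

Wyatt free within 08:30–18:30: 08:30–10:30, 11:00–12:00, 12:30–14:00, 14:15–17:00, 17:30–17:45.
Isla ∩ Wyatt: 09:00–09:15, 09:30–10:30, 11:00–11:15, 13:45–14:00, 14:30–17:00, 17:30–17:45.
Windows ≥ 30 min: 09:30–10:30, 14:30–17:00.
Latest start in the last window 14:30–17:00 is 17:00 − 30 min = 16:30.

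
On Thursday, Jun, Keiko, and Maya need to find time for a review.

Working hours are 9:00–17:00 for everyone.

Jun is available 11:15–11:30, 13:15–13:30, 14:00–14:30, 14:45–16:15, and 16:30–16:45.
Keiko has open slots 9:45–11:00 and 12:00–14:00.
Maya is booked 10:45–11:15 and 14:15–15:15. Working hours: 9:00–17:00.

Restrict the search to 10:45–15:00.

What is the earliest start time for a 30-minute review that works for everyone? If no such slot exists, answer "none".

Maya free within 09:00–17:00: 09:00–10:45, 11:15–14:15, 15:15–17:00.
Jun ∩ Keiko: 13:15–13:30.
Jun ∩ Keiko ∩ Maya: 13:15–13:30.
Restricted to 10:45–15:00: 13:15–13:30.
Windows ≥ 30 min: (none).

none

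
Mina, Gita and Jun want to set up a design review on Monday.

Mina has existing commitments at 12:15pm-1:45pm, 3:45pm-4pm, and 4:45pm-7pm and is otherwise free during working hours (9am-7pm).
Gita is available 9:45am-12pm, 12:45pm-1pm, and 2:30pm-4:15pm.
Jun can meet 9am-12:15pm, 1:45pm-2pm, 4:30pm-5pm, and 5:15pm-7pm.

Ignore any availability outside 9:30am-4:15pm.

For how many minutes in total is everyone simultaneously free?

135 minutes

Mina free within 09:00–19:00: 09:00–12:15, 13:45–15:45, 16:00–16:45.
Mina ∩ Gita: 09:45–12:00, 14:30–15:45, 16:00–16:15.
Mina ∩ Gita ∩ Jun: 09:45–12:00.
Restricted to 09:30–16:15: 09:45–12:00.
Total common minutes: 135.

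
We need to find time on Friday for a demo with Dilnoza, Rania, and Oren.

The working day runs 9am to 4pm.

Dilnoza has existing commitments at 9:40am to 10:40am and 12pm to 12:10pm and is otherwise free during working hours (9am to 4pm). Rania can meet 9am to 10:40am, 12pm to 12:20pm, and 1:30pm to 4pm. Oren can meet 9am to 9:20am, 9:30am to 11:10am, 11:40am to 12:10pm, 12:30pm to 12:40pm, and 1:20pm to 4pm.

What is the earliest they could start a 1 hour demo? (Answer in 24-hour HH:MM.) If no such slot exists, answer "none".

13:30

Dilnoza free within 09:00–16:00: 09:00–09:40, 10:40–12:00, 12:10–16:00.
Dilnoza ∩ Rania: 09:00–09:40, 12:10–12:20, 13:30–16:00.
Dilnoza ∩ Rania ∩ Oren: 09:00–09:20, 09:30–09:40, 13:30–16:00.
Windows ≥ 60 min: 13:30–16:00.
Earliest such window starts at 13:30.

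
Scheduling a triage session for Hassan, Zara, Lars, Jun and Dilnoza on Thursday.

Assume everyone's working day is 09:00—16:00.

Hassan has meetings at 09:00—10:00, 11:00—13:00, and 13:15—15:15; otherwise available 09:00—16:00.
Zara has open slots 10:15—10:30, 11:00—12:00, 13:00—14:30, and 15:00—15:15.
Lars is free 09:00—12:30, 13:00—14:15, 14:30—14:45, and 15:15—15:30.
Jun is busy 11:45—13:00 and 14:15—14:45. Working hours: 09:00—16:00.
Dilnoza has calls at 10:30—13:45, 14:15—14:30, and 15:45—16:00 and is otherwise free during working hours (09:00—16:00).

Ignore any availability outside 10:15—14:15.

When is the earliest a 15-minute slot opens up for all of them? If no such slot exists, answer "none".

10:15

Hassan free within 09:00–16:00: 10:00–11:00, 13:00–13:15, 15:15–16:00.
Jun free within 09:00–16:00: 09:00–11:45, 13:00–14:15, 14:45–16:00.
Dilnoza free within 09:00–16:00: 09:00–10:30, 13:45–14:15, 14:30–15:45.
Hassan ∩ Zara: 10:15–10:30, 13:00–13:15.
Hassan ∩ Zara ∩ Lars: 10:15–10:30, 13:00–13:15.
Hassan ∩ Zara ∩ Lars ∩ Jun: 10:15–10:30, 13:00–13:15.
Hassan ∩ Zara ∩ Lars ∩ Jun ∩ Dilnoza: 10:15–10:30.
Restricted to 10:15–14:15: 10:15–10:30.
Windows ≥ 15 min: 10:15–10:30.
Earliest such window starts at 10:15.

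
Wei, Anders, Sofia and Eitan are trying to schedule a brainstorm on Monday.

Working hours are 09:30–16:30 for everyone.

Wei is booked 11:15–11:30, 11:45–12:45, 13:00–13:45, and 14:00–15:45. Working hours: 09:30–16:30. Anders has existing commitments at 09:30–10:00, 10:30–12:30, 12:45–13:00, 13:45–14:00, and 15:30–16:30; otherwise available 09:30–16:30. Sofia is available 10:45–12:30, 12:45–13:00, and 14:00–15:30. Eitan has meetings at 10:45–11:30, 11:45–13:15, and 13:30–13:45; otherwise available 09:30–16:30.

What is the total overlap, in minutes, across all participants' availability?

Wei free within 09:30–16:30: 09:30–11:15, 11:30–11:45, 12:45–13:00, 13:45–14:00, 15:45–16:30.
Anders free within 09:30–16:30: 10:00–10:30, 12:30–12:45, 13:00–13:45, 14:00–15:30.
Eitan free within 09:30–16:30: 09:30–10:45, 11:30–11:45, 13:15–13:30, 13:45–16:30.
Wei ∩ Anders: 10:00–10:30.
Wei ∩ Anders ∩ Sofia: (none).
Wei ∩ Anders ∩ Sofia ∩ Eitan: (none).
Total common minutes: 0.

0 minutes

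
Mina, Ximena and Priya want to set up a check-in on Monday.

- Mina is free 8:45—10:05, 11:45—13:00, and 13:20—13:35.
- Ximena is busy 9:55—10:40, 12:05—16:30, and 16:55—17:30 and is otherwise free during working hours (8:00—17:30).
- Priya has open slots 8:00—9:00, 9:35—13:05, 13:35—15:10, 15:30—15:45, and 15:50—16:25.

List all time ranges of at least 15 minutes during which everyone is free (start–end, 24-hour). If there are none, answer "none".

Ximena free within 08:00–17:30: 08:00–09:55, 10:40–12:05, 16:30–16:55.
Mina ∩ Ximena: 08:45–09:55, 11:45–12:05.
Mina ∩ Ximena ∩ Priya: 08:45–09:00, 09:35–09:55, 11:45–12:05.
Windows ≥ 15 min: 08:45–09:00, 09:35–09:55, 11:45–12:05.

08:45–09:00, 09:35–09:55, 11:45–12:05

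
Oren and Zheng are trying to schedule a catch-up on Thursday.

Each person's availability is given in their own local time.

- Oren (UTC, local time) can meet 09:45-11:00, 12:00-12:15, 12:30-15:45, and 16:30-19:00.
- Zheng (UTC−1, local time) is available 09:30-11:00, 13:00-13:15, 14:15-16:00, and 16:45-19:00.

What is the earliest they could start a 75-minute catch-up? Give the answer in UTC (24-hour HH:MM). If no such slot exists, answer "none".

17:45

Oren → UTC: 09:45–11:00, 12:00–12:15, 12:30–15:45, 16:30–19:00.
Zheng → UTC: 10:30–12:00, 14:00–14:15, 15:15–17:00, 17:45–20:00.
Oren ∩ Zheng: 10:30–11:00, 14:00–14:15, 15:15–15:45, 16:30–17:00, 17:45–19:00.
Windows ≥ 75 min: 17:45–19:00.
Earliest such window starts at 17:45.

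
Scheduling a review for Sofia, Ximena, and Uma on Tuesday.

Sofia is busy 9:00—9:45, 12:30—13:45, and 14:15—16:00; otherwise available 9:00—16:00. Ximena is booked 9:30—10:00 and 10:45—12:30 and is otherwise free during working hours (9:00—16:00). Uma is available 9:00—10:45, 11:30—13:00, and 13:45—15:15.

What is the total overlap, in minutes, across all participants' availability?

Sofia free within 09:00–16:00: 09:45–12:30, 13:45–14:15.
Ximena free within 09:00–16:00: 09:00–09:30, 10:00–10:45, 12:30–16:00.
Sofia ∩ Ximena: 10:00–10:45, 13:45–14:15.
Sofia ∩ Ximena ∩ Uma: 10:00–10:45, 13:45–14:15.
Total common minutes: 45 + 30 = 75.

75 minutes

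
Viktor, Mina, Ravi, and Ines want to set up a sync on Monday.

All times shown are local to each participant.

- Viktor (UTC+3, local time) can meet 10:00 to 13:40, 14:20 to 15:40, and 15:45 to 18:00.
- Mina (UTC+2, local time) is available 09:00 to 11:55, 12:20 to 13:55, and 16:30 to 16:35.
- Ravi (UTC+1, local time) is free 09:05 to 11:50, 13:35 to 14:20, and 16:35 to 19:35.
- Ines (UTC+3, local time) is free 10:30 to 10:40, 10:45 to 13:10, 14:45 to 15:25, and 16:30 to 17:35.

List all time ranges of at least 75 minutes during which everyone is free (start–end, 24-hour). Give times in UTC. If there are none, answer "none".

08:05–09:55

Viktor → UTC: 07:00–10:40, 11:20–12:40, 12:45–15:00.
Mina → UTC: 07:00–09:55, 10:20–11:55, 14:30–14:35.
Ravi → UTC: 08:05–10:50, 12:35–13:20, 15:35–18:35.
Ines → UTC: 07:30–07:40, 07:45–10:10, 11:45–12:25, 13:30–14:35.
Viktor ∩ Mina: 07:00–09:55, 10:20–10:40, 11:20–11:55, 14:30–14:35.
Viktor ∩ Mina ∩ Ravi: 08:05–09:55, 10:20–10:40.
Viktor ∩ Mina ∩ Ravi ∩ Ines: 08:05–09:55.
Windows ≥ 75 min: 08:05–09:55.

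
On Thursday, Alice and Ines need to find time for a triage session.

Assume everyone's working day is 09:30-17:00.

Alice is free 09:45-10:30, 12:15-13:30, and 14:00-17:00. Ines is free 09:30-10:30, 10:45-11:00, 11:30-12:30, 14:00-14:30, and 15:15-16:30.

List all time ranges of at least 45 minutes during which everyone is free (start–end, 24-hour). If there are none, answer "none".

09:45–10:30, 15:15–16:30

Alice ∩ Ines: 09:45–10:30, 12:15–12:30, 14:00–14:30, 15:15–16:30.
Windows ≥ 45 min: 09:45–10:30, 15:15–16:30.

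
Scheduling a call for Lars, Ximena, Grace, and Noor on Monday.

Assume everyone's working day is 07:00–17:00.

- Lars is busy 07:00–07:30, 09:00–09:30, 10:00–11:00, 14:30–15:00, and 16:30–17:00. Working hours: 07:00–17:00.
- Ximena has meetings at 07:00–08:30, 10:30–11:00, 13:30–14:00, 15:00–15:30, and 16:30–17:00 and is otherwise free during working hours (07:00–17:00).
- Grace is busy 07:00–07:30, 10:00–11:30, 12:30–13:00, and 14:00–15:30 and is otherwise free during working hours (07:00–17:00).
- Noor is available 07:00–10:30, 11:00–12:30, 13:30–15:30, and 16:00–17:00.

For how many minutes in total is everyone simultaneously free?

150 minutes

Lars free within 07:00–17:00: 07:30–09:00, 09:30–10:00, 11:00–14:30, 15:00–16:30.
Ximena free within 07:00–17:00: 08:30–10:30, 11:00–13:30, 14:00–15:00, 15:30–16:30.
Grace free within 07:00–17:00: 07:30–10:00, 11:30–12:30, 13:00–14:00, 15:30–17:00.
Lars ∩ Ximena: 08:30–09:00, 09:30–10:00, 11:00–13:30, 14:00–14:30, 15:30–16:30.
Lars ∩ Ximena ∩ Grace: 08:30–09:00, 09:30–10:00, 11:30–12:30, 13:00–13:30, 15:30–16:30.
Lars ∩ Ximena ∩ Grace ∩ Noor: 08:30–09:00, 09:30–10:00, 11:30–12:30, 16:00–16:30.
Total common minutes: 30 + 30 + 60 + 30 = 150.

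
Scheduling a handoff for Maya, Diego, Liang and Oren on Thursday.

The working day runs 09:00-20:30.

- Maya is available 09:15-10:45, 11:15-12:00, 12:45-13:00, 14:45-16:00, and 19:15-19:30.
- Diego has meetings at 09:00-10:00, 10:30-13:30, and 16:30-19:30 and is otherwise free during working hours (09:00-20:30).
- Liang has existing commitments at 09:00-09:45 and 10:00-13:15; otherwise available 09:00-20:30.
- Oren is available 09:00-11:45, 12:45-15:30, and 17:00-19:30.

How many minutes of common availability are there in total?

Diego free within 09:00–20:30: 10:00–10:30, 13:30–16:30, 19:30–20:30.
Liang free within 09:00–20:30: 09:45–10:00, 13:15–20:30.
Maya ∩ Diego: 10:00–10:30, 14:45–16:00.
Maya ∩ Diego ∩ Liang: 14:45–16:00.
Maya ∩ Diego ∩ Liang ∩ Oren: 14:45–15:30.
Total common minutes: 45.

45 minutes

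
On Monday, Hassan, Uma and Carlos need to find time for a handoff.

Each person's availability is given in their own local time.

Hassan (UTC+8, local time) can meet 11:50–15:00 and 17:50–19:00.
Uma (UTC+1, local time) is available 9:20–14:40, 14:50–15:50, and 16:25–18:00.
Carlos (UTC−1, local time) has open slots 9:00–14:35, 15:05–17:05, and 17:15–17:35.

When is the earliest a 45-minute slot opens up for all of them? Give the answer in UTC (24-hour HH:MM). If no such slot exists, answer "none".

Hassan → UTC: 03:50–07:00, 09:50–11:00.
Uma → UTC: 08:20–13:40, 13:50–14:50, 15:25–17:00.
Carlos → UTC: 10:00–15:35, 16:05–18:05, 18:15–18:35.
Hassan ∩ Uma: 09:50–11:00.
Hassan ∩ Uma ∩ Carlos: 10:00–11:00.
Windows ≥ 45 min: 10:00–11:00.
Earliest such window starts at 10:00.

10:00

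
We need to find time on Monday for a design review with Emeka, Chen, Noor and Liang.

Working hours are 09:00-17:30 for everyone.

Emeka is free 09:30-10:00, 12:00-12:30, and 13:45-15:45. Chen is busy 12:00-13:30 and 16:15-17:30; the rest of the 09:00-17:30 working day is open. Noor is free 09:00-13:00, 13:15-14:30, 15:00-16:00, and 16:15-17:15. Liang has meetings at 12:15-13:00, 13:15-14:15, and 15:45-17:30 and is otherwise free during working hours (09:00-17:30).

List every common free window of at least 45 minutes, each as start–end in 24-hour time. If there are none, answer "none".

15:00–15:45

Chen free within 09:00–17:30: 09:00–12:00, 13:30–16:15.
Liang free within 09:00–17:30: 09:00–12:15, 13:00–13:15, 14:15–15:45.
Emeka ∩ Chen: 09:30–10:00, 13:45–15:45.
Emeka ∩ Chen ∩ Noor: 09:30–10:00, 13:45–14:30, 15:00–15:45.
Emeka ∩ Chen ∩ Noor ∩ Liang: 09:30–10:00, 14:15–14:30, 15:00–15:45.
Windows ≥ 45 min: 15:00–15:45.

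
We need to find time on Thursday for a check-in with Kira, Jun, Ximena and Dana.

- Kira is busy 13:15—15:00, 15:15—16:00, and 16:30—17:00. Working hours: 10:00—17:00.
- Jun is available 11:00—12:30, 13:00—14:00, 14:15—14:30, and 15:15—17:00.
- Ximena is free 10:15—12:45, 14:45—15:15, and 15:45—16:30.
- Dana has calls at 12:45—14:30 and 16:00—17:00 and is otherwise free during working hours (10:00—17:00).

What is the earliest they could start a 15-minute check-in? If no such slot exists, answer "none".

11:00

Kira free within 10:00–17:00: 10:00–13:15, 15:00–15:15, 16:00–16:30.
Dana free within 10:00–17:00: 10:00–12:45, 14:30–16:00.
Kira ∩ Jun: 11:00–12:30, 13:00–13:15, 16:00–16:30.
Kira ∩ Jun ∩ Ximena: 11:00–12:30, 16:00–16:30.
Kira ∩ Jun ∩ Ximena ∩ Dana: 11:00–12:30.
Windows ≥ 15 min: 11:00–12:30.
Earliest such window starts at 11:00.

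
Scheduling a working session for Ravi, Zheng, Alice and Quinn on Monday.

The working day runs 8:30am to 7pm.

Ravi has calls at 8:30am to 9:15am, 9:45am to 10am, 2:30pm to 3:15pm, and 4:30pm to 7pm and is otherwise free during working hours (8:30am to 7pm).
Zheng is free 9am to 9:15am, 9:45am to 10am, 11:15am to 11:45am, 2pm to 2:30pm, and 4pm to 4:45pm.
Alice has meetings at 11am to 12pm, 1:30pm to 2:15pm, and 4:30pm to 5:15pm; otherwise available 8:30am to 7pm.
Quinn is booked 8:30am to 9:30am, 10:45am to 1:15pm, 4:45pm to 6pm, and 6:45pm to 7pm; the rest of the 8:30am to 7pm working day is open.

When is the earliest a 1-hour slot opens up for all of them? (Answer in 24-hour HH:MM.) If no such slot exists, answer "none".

none

Ravi free within 08:30–19:00: 09:15–09:45, 10:00–14:30, 15:15–16:30.
Alice free within 08:30–19:00: 08:30–11:00, 12:00–13:30, 14:15–16:30, 17:15–19:00.
Quinn free within 08:30–19:00: 09:30–10:45, 13:15–16:45, 18:00–18:45.
Ravi ∩ Zheng: 11:15–11:45, 14:00–14:30, 16:00–16:30.
Ravi ∩ Zheng ∩ Alice: 14:15–14:30, 16:00–16:30.
Ravi ∩ Zheng ∩ Alice ∩ Quinn: 14:15–14:30, 16:00–16:30.
Windows ≥ 60 min: (none).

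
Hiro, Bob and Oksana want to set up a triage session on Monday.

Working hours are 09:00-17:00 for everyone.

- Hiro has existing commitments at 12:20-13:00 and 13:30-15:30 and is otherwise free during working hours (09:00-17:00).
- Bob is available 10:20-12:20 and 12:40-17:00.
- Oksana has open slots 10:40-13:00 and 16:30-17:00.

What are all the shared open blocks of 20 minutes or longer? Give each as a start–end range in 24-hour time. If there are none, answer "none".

10:40–12:20, 16:30–17:00

Hiro free within 09:00–17:00: 09:00–12:20, 13:00–13:30, 15:30–17:00.
Hiro ∩ Bob: 10:20–12:20, 13:00–13:30, 15:30–17:00.
Hiro ∩ Bob ∩ Oksana: 10:40–12:20, 16:30–17:00.
Windows ≥ 20 min: 10:40–12:20, 16:30–17:00.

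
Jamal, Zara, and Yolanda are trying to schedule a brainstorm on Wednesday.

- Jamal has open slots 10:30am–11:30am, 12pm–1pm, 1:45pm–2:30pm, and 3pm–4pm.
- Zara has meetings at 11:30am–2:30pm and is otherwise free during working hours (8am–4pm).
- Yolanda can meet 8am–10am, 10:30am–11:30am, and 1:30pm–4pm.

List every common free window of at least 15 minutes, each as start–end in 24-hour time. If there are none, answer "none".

10:30–11:30, 15:00–16:00

Zara free within 08:00–16:00: 08:00–11:30, 14:30–16:00.
Jamal ∩ Zara: 10:30–11:30, 15:00–16:00.
Jamal ∩ Zara ∩ Yolanda: 10:30–11:30, 15:00–16:00.
Windows ≥ 15 min: 10:30–11:30, 15:00–16:00.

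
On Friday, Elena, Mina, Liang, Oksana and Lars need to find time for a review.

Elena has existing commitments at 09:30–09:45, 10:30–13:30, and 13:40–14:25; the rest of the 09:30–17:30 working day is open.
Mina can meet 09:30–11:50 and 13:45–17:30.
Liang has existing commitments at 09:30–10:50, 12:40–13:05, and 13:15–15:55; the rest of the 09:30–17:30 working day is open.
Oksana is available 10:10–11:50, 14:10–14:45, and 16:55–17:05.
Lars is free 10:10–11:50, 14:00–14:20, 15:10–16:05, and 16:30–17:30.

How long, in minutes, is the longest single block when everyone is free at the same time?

10 minutes

Elena free within 09:30–17:30: 09:45–10:30, 13:30–13:40, 14:25–17:30.
Liang free within 09:30–17:30: 10:50–12:40, 13:05–13:15, 15:55–17:30.
Elena ∩ Mina: 09:45–10:30, 14:25–17:30.
Elena ∩ Mina ∩ Liang: 15:55–17:30.
Elena ∩ Mina ∩ Liang ∩ Oksana: 16:55–17:05.
Elena ∩ Mina ∩ Liang ∩ Oksana ∩ Lars: 16:55–17:05.
Single common window of 10 minutes.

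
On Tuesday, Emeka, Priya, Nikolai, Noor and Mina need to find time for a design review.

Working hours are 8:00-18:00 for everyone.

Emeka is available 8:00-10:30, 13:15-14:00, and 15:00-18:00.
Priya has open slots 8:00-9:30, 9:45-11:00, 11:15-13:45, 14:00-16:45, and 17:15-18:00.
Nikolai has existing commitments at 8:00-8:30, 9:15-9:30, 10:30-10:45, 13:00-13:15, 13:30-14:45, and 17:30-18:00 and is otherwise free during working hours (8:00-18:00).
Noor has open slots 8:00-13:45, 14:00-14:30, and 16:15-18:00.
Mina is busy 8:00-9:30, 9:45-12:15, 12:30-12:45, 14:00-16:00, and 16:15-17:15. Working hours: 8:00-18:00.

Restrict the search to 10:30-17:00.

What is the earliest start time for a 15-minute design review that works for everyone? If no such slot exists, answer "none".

13:15

Nikolai free within 08:00–18:00: 08:30–09:15, 09:30–10:30, 10:45–13:00, 13:15–13:30, 14:45–17:30.
Mina free within 08:00–18:00: 09:30–09:45, 12:15–12:30, 12:45–14:00, 16:00–16:15, 17:15–18:00.
Emeka ∩ Priya: 08:00–09:30, 09:45–10:30, 13:15–13:45, 15:00–16:45, 17:15–18:00.
Emeka ∩ Priya ∩ Nikolai: 08:30–09:15, 09:45–10:30, 13:15–13:30, 15:00–16:45, 17:15–17:30.
Emeka ∩ Priya ∩ Nikolai ∩ Noor: 08:30–09:15, 09:45–10:30, 13:15–13:30, 16:15–16:45, 17:15–17:30.
Emeka ∩ Priya ∩ Nikolai ∩ Noor ∩ Mina: 13:15–13:30, 17:15–17:30.
Restricted to 10:30–17:00: 13:15–13:30.
Windows ≥ 15 min: 13:15–13:30.
Earliest such window starts at 13:15.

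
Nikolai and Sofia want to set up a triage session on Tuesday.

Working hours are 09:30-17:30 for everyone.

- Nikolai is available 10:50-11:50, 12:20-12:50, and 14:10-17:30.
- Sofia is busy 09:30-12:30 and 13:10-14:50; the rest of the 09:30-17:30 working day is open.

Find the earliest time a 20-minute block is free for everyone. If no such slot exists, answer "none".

Sofia free within 09:30–17:30: 12:30–13:10, 14:50–17:30.
Nikolai ∩ Sofia: 12:30–12:50, 14:50–17:30.
Windows ≥ 20 min: 12:30–12:50, 14:50–17:30.
Earliest such window starts at 12:30.

12:30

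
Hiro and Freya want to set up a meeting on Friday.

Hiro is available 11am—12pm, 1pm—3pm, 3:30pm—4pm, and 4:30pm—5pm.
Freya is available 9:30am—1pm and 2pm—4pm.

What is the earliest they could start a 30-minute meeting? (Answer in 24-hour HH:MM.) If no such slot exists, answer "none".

Hiro ∩ Freya: 11:00–12:00, 14:00–15:00, 15:30–16:00.
Windows ≥ 30 min: 11:00–12:00, 14:00–15:00, 15:30–16:00.
Earliest such window starts at 11:00.

11:00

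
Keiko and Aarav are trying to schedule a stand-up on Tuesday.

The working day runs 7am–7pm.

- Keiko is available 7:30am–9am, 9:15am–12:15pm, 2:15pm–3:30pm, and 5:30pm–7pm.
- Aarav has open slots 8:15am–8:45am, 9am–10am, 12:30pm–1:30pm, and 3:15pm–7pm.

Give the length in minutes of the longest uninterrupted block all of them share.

Keiko ∩ Aarav: 08:15–08:45, 09:15–10:00, 15:15–15:30, 17:30–19:00.
Common window lengths: 30, 45, 15, 90 min; longest is 90.

90 minutes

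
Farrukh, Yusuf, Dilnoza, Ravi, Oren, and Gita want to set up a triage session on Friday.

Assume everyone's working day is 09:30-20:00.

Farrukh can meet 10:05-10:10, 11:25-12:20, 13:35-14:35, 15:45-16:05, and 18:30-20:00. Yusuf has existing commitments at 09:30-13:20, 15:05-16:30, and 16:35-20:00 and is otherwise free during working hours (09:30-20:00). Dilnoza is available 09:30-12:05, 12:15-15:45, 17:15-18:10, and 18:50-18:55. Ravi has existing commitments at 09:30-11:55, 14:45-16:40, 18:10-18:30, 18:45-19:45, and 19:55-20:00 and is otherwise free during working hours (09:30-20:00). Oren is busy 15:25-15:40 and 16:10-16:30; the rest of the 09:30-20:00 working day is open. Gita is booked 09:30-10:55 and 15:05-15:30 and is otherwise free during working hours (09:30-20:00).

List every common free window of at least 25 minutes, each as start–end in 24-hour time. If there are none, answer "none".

13:35–14:35

Yusuf free within 09:30–20:00: 13:20–15:05, 16:30–16:35.
Ravi free within 09:30–20:00: 11:55–14:45, 16:40–18:10, 18:30–18:45, 19:45–19:55.
Oren free within 09:30–20:00: 09:30–15:25, 15:40–16:10, 16:30–20:00.
Gita free within 09:30–20:00: 10:55–15:05, 15:30–20:00.
Farrukh ∩ Yusuf: 13:35–14:35.
Farrukh ∩ Yusuf ∩ Dilnoza: 13:35–14:35.
Farrukh ∩ Yusuf ∩ Dilnoza ∩ Ravi: 13:35–14:35.
Farrukh ∩ Yusuf ∩ Dilnoza ∩ Ravi ∩ Oren: 13:35–14:35.
Farrukh ∩ Yusuf ∩ Dilnoza ∩ Ravi ∩ Oren ∩ Gita: 13:35–14:35.
Windows ≥ 25 min: 13:35–14:35.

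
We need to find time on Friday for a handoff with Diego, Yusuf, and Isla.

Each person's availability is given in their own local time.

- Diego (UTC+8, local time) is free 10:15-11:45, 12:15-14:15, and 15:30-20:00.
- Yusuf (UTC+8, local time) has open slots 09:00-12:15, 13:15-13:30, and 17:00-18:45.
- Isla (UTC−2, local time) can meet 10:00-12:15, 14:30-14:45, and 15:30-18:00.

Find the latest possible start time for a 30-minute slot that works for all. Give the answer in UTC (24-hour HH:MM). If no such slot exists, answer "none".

none

Diego → UTC: 02:15–03:45, 04:15–06:15, 07:30–12:00.
Yusuf → UTC: 01:00–04:15, 05:15–05:30, 09:00–10:45.
Isla → UTC: 12:00–14:15, 16:30–16:45, 17:30–20:00.
Diego ∩ Yusuf: 02:15–03:45, 05:15–05:30, 09:00–10:45.
Diego ∩ Yusuf ∩ Isla: (none).
Windows ≥ 30 min: (none).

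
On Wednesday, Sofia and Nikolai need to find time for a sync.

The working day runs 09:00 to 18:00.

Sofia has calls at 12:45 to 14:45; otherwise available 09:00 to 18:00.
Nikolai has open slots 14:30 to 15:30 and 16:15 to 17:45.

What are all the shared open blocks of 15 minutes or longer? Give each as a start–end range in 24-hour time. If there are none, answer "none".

Sofia free within 09:00–18:00: 09:00–12:45, 14:45–18:00.
Sofia ∩ Nikolai: 14:45–15:30, 16:15–17:45.
Windows ≥ 15 min: 14:45–15:30, 16:15–17:45.

14:45–15:30, 16:15–17:45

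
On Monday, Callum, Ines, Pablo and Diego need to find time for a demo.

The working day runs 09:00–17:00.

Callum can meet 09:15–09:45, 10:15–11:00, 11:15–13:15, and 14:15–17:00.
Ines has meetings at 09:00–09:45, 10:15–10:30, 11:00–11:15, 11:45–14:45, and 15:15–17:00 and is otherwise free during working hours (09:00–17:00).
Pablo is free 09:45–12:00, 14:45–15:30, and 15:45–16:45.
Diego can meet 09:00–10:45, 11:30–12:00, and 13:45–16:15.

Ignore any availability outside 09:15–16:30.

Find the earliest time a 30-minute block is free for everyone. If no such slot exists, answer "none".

Ines free within 09:00–17:00: 09:45–10:15, 10:30–11:00, 11:15–11:45, 14:45–15:15.
Callum ∩ Ines: 10:30–11:00, 11:15–11:45, 14:45–15:15.
Callum ∩ Ines ∩ Pablo: 10:30–11:00, 11:15–11:45, 14:45–15:15.
Callum ∩ Ines ∩ Pablo ∩ Diego: 10:30–10:45, 11:30–11:45, 14:45–15:15.
Restricted to 09:15–16:30: 10:30–10:45, 11:30–11:45, 14:45–15:15.
Windows ≥ 30 min: 14:45–15:15.
Earliest such window starts at 14:45.

14:45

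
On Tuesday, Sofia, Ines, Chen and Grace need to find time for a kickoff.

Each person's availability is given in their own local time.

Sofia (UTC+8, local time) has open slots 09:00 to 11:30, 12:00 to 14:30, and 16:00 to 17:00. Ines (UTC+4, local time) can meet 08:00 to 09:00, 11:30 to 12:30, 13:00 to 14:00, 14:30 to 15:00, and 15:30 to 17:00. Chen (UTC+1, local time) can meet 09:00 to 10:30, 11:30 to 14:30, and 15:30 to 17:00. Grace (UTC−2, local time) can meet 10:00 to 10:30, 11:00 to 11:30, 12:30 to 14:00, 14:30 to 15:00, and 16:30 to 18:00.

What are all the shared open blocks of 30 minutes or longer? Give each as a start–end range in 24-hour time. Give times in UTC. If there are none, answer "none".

Sofia → UTC: 01:00–03:30, 04:00–06:30, 08:00–09:00.
Ines → UTC: 04:00–05:00, 07:30–08:30, 09:00–10:00, 10:30–11:00, 11:30–13:00.
Chen → UTC: 08:00–09:30, 10:30–13:30, 14:30–16:00.
Grace → UTC: 12:00–12:30, 13:00–13:30, 14:30–16:00, 16:30–17:00, 18:30–20:00.
Sofia ∩ Ines: 04:00–05:00, 08:00–08:30.
Sofia ∩ Ines ∩ Chen: 08:00–08:30.
Sofia ∩ Ines ∩ Chen ∩ Grace: (none).
Windows ≥ 30 min: (none).

none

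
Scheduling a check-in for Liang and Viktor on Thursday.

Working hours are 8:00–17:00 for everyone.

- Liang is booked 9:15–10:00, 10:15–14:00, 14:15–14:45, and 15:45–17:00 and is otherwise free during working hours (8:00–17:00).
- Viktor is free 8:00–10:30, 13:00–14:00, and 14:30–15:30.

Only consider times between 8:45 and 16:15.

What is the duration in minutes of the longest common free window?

45 minutes

Liang free within 08:00–17:00: 08:00–09:15, 10:00–10:15, 14:00–14:15, 14:45–15:45.
Liang ∩ Viktor: 08:00–09:15, 10:00–10:15, 14:45–15:30.
Restricted to 08:45–16:15: 08:45–09:15, 10:00–10:15, 14:45–15:30.
Common window lengths: 30, 15, 45 min; longest is 45.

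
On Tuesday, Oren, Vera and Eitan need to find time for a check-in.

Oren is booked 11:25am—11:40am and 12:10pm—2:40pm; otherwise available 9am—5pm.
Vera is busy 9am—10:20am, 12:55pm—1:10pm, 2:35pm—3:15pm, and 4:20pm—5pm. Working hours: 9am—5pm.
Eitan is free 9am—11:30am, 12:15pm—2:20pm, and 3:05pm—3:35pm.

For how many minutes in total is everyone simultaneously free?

85 minutes

Oren free within 09:00–17:00: 09:00–11:25, 11:40–12:10, 14:40–17:00.
Vera free within 09:00–17:00: 10:20–12:55, 13:10–14:35, 15:15–16:20.
Oren ∩ Vera: 10:20–11:25, 11:40–12:10, 15:15–16:20.
Oren ∩ Vera ∩ Eitan: 10:20–11:25, 15:15–15:35.
Total common minutes: 65 + 20 = 85.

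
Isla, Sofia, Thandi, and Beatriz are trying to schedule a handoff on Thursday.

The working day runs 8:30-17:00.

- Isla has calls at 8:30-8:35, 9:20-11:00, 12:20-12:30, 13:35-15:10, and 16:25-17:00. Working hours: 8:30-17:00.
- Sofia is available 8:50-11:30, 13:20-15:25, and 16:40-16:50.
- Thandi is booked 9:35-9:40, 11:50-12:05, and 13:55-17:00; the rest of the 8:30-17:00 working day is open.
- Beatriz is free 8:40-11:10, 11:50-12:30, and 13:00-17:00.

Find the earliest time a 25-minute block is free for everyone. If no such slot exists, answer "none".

08:50

Isla free within 08:30–17:00: 08:35–09:20, 11:00–12:20, 12:30–13:35, 15:10–16:25.
Thandi free within 08:30–17:00: 08:30–09:35, 09:40–11:50, 12:05–13:55.
Isla ∩ Sofia: 08:50–09:20, 11:00–11:30, 13:20–13:35, 15:10–15:25.
Isla ∩ Sofia ∩ Thandi: 08:50–09:20, 11:00–11:30, 13:20–13:35.
Isla ∩ Sofia ∩ Thandi ∩ Beatriz: 08:50–09:20, 11:00–11:10, 13:20–13:35.
Windows ≥ 25 min: 08:50–09:20.
Earliest such window starts at 08:50.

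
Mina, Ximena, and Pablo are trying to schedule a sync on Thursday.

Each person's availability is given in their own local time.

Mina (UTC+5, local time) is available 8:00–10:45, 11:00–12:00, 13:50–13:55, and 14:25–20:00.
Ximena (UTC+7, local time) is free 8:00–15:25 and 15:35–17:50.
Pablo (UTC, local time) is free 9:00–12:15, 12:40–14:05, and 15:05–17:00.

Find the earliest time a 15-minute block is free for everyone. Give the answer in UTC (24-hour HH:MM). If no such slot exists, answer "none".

09:25

Mina → UTC: 03:00–05:45, 06:00–07:00, 08:50–08:55, 09:25–15:00.
Ximena → UTC: 01:00–08:25, 08:35–10:50.
Pablo → UTC: 09:00–12:15, 12:40–14:05, 15:05–17:00.
Mina ∩ Ximena: 03:00–05:45, 06:00–07:00, 08:50–08:55, 09:25–10:50.
Mina ∩ Ximena ∩ Pablo: 09:25–10:50.
Windows ≥ 15 min: 09:25–10:50.
Earliest such window starts at 09:25.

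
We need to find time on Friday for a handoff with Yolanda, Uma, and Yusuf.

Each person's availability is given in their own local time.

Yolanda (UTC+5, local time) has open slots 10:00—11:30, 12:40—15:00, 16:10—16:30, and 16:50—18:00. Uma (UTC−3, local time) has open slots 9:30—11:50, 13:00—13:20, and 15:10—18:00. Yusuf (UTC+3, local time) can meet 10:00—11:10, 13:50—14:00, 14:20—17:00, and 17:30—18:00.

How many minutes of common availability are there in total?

30 minutes

Yolanda → UTC: 05:00–06:30, 07:40–10:00, 11:10–11:30, 11:50–13:00.
Uma → UTC: 12:30–14:50, 16:00–16:20, 18:10–21:00.
Yusuf → UTC: 07:00–08:10, 10:50–11:00, 11:20–14:00, 14:30–15:00.
Yolanda ∩ Uma: 12:30–13:00.
Yolanda ∩ Uma ∩ Yusuf: 12:30–13:00.
Total common minutes: 30.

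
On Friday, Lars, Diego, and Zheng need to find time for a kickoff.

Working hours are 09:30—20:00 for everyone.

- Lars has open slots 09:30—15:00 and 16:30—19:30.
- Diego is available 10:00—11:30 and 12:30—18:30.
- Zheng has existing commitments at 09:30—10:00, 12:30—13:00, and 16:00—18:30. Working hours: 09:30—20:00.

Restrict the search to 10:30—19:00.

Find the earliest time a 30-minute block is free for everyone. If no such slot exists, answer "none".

Zheng free within 09:30–20:00: 10:00–12:30, 13:00–16:00, 18:30–20:00.
Lars ∩ Diego: 10:00–11:30, 12:30–15:00, 16:30–18:30.
Lars ∩ Diego ∩ Zheng: 10:00–11:30, 13:00–15:00.
Restricted to 10:30–19:00: 10:30–11:30, 13:00–15:00.
Windows ≥ 30 min: 10:30–11:30, 13:00–15:00.
Earliest such window starts at 10:30.

10:30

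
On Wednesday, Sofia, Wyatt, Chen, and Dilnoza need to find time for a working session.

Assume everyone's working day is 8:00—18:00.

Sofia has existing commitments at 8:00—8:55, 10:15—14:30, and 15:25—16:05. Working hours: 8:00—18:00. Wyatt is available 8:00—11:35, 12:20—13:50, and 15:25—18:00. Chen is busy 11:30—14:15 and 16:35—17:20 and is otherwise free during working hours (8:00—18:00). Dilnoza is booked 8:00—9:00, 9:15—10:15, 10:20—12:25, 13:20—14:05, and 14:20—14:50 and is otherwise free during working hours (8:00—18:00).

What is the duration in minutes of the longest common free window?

40 minutes

Sofia free within 08:00–18:00: 08:55–10:15, 14:30–15:25, 16:05–18:00.
Chen free within 08:00–18:00: 08:00–11:30, 14:15–16:35, 17:20–18:00.
Dilnoza free within 08:00–18:00: 09:00–09:15, 10:15–10:20, 12:25–13:20, 14:05–14:20, 14:50–18:00.
Sofia ∩ Wyatt: 08:55–10:15, 16:05–18:00.
Sofia ∩ Wyatt ∩ Chen: 08:55–10:15, 16:05–16:35, 17:20–18:00.
Sofia ∩ Wyatt ∩ Chen ∩ Dilnoza: 09:00–09:15, 16:05–16:35, 17:20–18:00.
Common window lengths: 15, 30, 40 min; longest is 40.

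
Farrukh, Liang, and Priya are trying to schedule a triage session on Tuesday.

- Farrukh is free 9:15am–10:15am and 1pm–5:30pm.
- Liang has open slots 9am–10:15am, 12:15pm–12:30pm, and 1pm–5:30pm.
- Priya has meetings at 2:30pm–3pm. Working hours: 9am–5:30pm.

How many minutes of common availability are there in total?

Priya free within 09:00–17:30: 09:00–14:30, 15:00–17:30.
Farrukh ∩ Liang: 09:15–10:15, 13:00–17:30.
Farrukh ∩ Liang ∩ Priya: 09:15–10:15, 13:00–14:30, 15:00–17:30.
Total common minutes: 60 + 90 + 150 = 300.

300 minutes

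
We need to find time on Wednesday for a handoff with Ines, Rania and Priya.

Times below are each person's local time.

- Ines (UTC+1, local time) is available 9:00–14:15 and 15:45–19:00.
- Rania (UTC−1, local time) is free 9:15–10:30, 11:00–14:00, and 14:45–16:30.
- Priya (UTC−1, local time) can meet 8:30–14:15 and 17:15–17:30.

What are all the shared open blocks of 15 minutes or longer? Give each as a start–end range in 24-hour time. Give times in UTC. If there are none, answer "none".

Ines → UTC: 08:00–13:15, 14:45–18:00.
Rania → UTC: 10:15–11:30, 12:00–15:00, 15:45–17:30.
Priya → UTC: 09:30–15:15, 18:15–18:30.
Ines ∩ Rania: 10:15–11:30, 12:00–13:15, 14:45–15:00, 15:45–17:30.
Ines ∩ Rania ∩ Priya: 10:15–11:30, 12:00–13:15, 14:45–15:00.
Windows ≥ 15 min: 10:15–11:30, 12:00–13:15, 14:45–15:00.

10:15–11:30, 12:00–13:15, 14:45–15:00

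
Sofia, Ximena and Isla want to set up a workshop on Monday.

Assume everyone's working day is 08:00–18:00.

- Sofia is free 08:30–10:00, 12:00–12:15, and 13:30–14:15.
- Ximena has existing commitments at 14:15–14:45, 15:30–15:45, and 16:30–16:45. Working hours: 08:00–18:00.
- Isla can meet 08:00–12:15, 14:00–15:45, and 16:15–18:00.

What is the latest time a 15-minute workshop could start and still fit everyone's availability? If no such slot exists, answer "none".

14:00

Ximena free within 08:00–18:00: 08:00–14:15, 14:45–15:30, 15:45–16:30, 16:45–18:00.
Sofia ∩ Ximena: 08:30–10:00, 12:00–12:15, 13:30–14:15.
Sofia ∩ Ximena ∩ Isla: 08:30–10:00, 12:00–12:15, 14:00–14:15.
Windows ≥ 15 min: 08:30–10:00, 12:00–12:15, 14:00–14:15.
Latest start in the last window 14:00–14:15 is 14:15 − 15 min = 14:00.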